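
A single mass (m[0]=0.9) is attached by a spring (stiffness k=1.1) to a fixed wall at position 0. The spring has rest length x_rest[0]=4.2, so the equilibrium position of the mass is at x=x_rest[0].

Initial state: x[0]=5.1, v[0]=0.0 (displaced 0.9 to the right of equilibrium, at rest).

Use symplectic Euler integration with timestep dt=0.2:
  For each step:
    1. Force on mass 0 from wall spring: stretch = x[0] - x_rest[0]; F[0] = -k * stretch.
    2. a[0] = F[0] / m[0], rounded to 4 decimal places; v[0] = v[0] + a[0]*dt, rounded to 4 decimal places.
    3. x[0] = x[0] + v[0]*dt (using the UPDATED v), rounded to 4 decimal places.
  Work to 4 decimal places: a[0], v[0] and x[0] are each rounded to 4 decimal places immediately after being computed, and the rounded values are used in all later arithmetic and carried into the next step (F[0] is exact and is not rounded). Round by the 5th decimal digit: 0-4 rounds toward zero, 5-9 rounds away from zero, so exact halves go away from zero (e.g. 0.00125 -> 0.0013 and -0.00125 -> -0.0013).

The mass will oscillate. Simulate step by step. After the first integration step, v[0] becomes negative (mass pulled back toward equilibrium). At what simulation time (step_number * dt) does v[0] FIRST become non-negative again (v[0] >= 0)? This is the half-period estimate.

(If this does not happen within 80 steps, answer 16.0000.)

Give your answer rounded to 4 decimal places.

Step 0: x=[5.1000] v=[0.0000]
Step 1: x=[5.0560] v=[-0.2200]
Step 2: x=[4.9702] v=[-0.4292]
Step 3: x=[4.8467] v=[-0.6175]
Step 4: x=[4.6916] v=[-0.7756]
Step 5: x=[4.5124] v=[-0.8958]
Step 6: x=[4.3180] v=[-0.9722]
Step 7: x=[4.1178] v=[-1.0010]
Step 8: x=[3.9216] v=[-0.9809]
Step 9: x=[3.7390] v=[-0.9128]
Step 10: x=[3.5790] v=[-0.8001]
Step 11: x=[3.4493] v=[-0.6483]
Step 12: x=[3.3563] v=[-0.4648]
Step 13: x=[3.3046] v=[-0.2586]
Step 14: x=[3.2967] v=[-0.0397]
Step 15: x=[3.3329] v=[0.1811]
First v>=0 after going negative at step 15, time=3.0000

Answer: 3.0000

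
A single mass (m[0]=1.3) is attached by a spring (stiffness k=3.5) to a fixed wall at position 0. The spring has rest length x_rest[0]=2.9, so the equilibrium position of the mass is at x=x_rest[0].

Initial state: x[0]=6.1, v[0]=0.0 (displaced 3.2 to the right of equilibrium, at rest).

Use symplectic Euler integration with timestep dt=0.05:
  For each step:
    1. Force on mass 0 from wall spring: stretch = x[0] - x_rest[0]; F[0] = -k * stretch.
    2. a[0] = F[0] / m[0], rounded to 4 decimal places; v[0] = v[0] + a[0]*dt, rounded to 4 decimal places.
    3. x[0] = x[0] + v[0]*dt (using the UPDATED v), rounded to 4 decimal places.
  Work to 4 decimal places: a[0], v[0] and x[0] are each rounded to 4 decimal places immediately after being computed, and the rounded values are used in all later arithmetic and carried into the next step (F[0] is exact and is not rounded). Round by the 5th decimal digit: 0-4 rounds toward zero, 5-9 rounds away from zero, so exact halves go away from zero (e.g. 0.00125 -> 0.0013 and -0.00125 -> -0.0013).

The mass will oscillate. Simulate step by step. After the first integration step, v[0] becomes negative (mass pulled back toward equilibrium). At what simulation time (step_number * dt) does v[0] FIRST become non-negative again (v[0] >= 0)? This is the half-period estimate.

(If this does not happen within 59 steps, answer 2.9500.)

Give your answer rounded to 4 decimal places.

Answer: 1.9500

Derivation:
Step 0: x=[6.1000] v=[0.0000]
Step 1: x=[6.0785] v=[-0.4308]
Step 2: x=[6.0356] v=[-0.8587]
Step 3: x=[5.9716] v=[-1.2808]
Step 4: x=[5.8869] v=[-1.6943]
Step 5: x=[5.7821] v=[-2.0964]
Step 6: x=[5.6579] v=[-2.4844]
Step 7: x=[5.5151] v=[-2.8557]
Step 8: x=[5.3547] v=[-3.2077]
Step 9: x=[5.1778] v=[-3.5381]
Step 10: x=[4.9856] v=[-3.8447]
Step 11: x=[4.7793] v=[-4.1255]
Step 12: x=[4.5604] v=[-4.3785]
Step 13: x=[4.3303] v=[-4.6020]
Step 14: x=[4.0906] v=[-4.7945]
Step 15: x=[3.8429] v=[-4.9548]
Step 16: x=[3.5888] v=[-5.0817]
Step 17: x=[3.3301] v=[-5.1744]
Step 18: x=[3.0685] v=[-5.2323]
Step 19: x=[2.8058] v=[-5.2550]
Step 20: x=[2.5437] v=[-5.2423]
Step 21: x=[2.2840] v=[-5.1943]
Step 22: x=[2.0284] v=[-5.1114]
Step 23: x=[1.7787] v=[-4.9941]
Step 24: x=[1.5365] v=[-4.8432]
Step 25: x=[1.3035] v=[-4.6597]
Step 26: x=[1.0813] v=[-4.4448]
Step 27: x=[0.8713] v=[-4.2000]
Step 28: x=[0.6750] v=[-3.9269]
Step 29: x=[0.4936] v=[-3.6274]
Step 30: x=[0.3284] v=[-3.3035]
Step 31: x=[0.1805] v=[-2.9573]
Step 32: x=[0.0509] v=[-2.5912]
Step 33: x=[-0.0595] v=[-2.2077]
Step 34: x=[-0.1500] v=[-1.8093]
Step 35: x=[-0.2199] v=[-1.3987]
Step 36: x=[-0.2688] v=[-0.9787]
Step 37: x=[-0.2964] v=[-0.5521]
Step 38: x=[-0.3025] v=[-0.1218]
Step 39: x=[-0.2870] v=[0.3093]
First v>=0 after going negative at step 39, time=1.9500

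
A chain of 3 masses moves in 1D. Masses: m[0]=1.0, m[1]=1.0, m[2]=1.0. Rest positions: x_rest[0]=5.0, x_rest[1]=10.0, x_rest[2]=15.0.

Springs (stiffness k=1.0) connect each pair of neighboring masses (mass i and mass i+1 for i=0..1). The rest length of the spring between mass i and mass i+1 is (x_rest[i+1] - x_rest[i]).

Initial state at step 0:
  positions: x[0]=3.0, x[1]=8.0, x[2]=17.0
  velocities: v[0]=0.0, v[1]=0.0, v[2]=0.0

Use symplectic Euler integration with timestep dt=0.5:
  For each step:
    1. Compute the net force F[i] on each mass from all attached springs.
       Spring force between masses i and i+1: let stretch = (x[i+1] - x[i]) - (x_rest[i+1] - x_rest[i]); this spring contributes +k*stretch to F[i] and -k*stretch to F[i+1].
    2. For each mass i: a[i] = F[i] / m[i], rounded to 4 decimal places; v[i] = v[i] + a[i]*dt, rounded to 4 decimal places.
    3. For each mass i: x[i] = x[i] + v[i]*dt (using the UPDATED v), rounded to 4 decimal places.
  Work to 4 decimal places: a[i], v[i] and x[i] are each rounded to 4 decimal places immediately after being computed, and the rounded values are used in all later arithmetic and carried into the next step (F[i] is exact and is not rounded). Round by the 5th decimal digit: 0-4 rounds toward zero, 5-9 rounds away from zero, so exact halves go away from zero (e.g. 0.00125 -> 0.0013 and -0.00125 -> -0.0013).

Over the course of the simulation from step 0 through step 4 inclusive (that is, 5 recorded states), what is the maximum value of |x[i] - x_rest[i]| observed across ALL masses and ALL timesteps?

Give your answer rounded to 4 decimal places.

Step 0: x=[3.0000 8.0000 17.0000] v=[0.0000 0.0000 0.0000]
Step 1: x=[3.0000 9.0000 16.0000] v=[0.0000 2.0000 -2.0000]
Step 2: x=[3.2500 10.2500 14.5000] v=[0.5000 2.5000 -3.0000]
Step 3: x=[4.0000 10.8125 13.1875] v=[1.5000 1.1250 -2.6250]
Step 4: x=[5.2032 10.2656 12.5313] v=[2.4063 -1.0938 -1.3125]
Max displacement = 2.4687

Answer: 2.4687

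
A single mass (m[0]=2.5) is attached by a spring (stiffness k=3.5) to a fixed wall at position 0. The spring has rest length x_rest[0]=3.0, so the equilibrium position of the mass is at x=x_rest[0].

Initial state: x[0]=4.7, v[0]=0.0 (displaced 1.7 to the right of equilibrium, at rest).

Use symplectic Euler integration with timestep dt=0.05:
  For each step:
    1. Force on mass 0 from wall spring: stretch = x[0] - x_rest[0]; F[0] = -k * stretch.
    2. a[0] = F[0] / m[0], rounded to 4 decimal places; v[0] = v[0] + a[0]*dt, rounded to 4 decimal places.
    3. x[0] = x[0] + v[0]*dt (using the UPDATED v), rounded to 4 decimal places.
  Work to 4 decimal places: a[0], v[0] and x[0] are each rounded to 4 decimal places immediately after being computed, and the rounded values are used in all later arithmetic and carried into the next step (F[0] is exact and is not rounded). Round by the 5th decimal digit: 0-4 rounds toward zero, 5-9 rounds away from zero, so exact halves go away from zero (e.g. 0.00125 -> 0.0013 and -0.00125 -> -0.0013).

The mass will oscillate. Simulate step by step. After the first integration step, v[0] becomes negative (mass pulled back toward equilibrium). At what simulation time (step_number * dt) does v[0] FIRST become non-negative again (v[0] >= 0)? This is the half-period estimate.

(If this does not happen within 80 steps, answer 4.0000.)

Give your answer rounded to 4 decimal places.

Step 0: x=[4.7000] v=[0.0000]
Step 1: x=[4.6941] v=[-0.1190]
Step 2: x=[4.6822] v=[-0.2376]
Step 3: x=[4.6644] v=[-0.3554]
Step 4: x=[4.6408] v=[-0.4719]
Step 5: x=[4.6115] v=[-0.5868]
Step 6: x=[4.5765] v=[-0.6996]
Step 7: x=[4.5360] v=[-0.8100]
Step 8: x=[4.4901] v=[-0.9175]
Step 9: x=[4.4390] v=[-1.0218]
Step 10: x=[4.3829] v=[-1.1225]
Step 11: x=[4.3219] v=[-1.2193]
Step 12: x=[4.2563] v=[-1.3118]
Step 13: x=[4.1863] v=[-1.3997]
Step 14: x=[4.1122] v=[-1.4827]
Step 15: x=[4.0342] v=[-1.5606]
Step 16: x=[3.9526] v=[-1.6330]
Step 17: x=[3.8676] v=[-1.6997]
Step 18: x=[3.7796] v=[-1.7604]
Step 19: x=[3.6889] v=[-1.8150]
Step 20: x=[3.5957] v=[-1.8632]
Step 21: x=[3.5005] v=[-1.9049]
Step 22: x=[3.4035] v=[-1.9399]
Step 23: x=[3.3051] v=[-1.9681]
Step 24: x=[3.2056] v=[-1.9895]
Step 25: x=[3.1054] v=[-2.0039]
Step 26: x=[3.0048] v=[-2.0113]
Step 27: x=[2.9042] v=[-2.0116]
Step 28: x=[2.8040] v=[-2.0049]
Step 29: x=[2.7044] v=[-1.9912]
Step 30: x=[2.6059] v=[-1.9705]
Step 31: x=[2.5088] v=[-1.9429]
Step 32: x=[2.4134] v=[-1.9085]
Step 33: x=[2.3200] v=[-1.8674]
Step 34: x=[2.2290] v=[-1.8198]
Step 35: x=[2.1407] v=[-1.7658]
Step 36: x=[2.0554] v=[-1.7057]
Step 37: x=[1.9734] v=[-1.6396]
Step 38: x=[1.8950] v=[-1.5677]
Step 39: x=[1.8205] v=[-1.4904]
Step 40: x=[1.7501] v=[-1.4078]
Step 41: x=[1.6841] v=[-1.3203]
Step 42: x=[1.6227] v=[-1.2282]
Step 43: x=[1.5661] v=[-1.1318]
Step 44: x=[1.5145] v=[-1.0314]
Step 45: x=[1.4681] v=[-0.9274]
Step 46: x=[1.4271] v=[-0.8202]
Step 47: x=[1.3916] v=[-0.7101]
Step 48: x=[1.3617] v=[-0.5975]
Step 49: x=[1.3376] v=[-0.4828]
Step 50: x=[1.3193] v=[-0.3664]
Step 51: x=[1.3069] v=[-0.2488]
Step 52: x=[1.3004] v=[-0.1303]
Step 53: x=[1.2998] v=[-0.0113]
Step 54: x=[1.3052] v=[0.1077]
First v>=0 after going negative at step 54, time=2.7000

Answer: 2.7000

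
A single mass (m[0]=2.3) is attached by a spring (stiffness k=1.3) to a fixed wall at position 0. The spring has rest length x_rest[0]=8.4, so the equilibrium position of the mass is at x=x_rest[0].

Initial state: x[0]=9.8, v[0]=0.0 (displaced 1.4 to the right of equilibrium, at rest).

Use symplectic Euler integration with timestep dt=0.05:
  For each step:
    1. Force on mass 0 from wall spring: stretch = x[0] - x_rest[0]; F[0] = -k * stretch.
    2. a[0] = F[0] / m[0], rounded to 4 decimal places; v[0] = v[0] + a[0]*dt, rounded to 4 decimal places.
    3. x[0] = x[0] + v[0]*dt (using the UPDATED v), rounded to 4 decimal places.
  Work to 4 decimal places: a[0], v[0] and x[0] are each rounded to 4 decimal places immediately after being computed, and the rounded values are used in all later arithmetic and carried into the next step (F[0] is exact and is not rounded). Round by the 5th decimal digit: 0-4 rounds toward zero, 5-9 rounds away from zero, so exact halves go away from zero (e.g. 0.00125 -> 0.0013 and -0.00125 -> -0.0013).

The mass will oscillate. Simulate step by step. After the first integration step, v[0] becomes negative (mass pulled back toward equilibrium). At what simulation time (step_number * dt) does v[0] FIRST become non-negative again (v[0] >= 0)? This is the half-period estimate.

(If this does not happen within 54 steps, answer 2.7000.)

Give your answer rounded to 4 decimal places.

Answer: 2.7000

Derivation:
Step 0: x=[9.8000] v=[0.0000]
Step 1: x=[9.7980] v=[-0.0396]
Step 2: x=[9.7940] v=[-0.0791]
Step 3: x=[9.7881] v=[-0.1185]
Step 4: x=[9.7802] v=[-0.1577]
Step 5: x=[9.7704] v=[-0.1967]
Step 6: x=[9.7586] v=[-0.2354]
Step 7: x=[9.7449] v=[-0.2738]
Step 8: x=[9.7293] v=[-0.3118]
Step 9: x=[9.7118] v=[-0.3494]
Step 10: x=[9.6925] v=[-0.3865]
Step 11: x=[9.6714] v=[-0.4230]
Step 12: x=[9.6485] v=[-0.4589]
Step 13: x=[9.6238] v=[-0.4942]
Step 14: x=[9.5974] v=[-0.5288]
Step 15: x=[9.5693] v=[-0.5626]
Step 16: x=[9.5395] v=[-0.5956]
Step 17: x=[9.5081] v=[-0.6278]
Step 18: x=[9.4751] v=[-0.6591]
Step 19: x=[9.4406] v=[-0.6895]
Step 20: x=[9.4047] v=[-0.7189]
Step 21: x=[9.3673] v=[-0.7473]
Step 22: x=[9.3286] v=[-0.7746]
Step 23: x=[9.2886] v=[-0.8008]
Step 24: x=[9.2473] v=[-0.8259]
Step 25: x=[9.2048] v=[-0.8498]
Step 26: x=[9.1612] v=[-0.8725]
Step 27: x=[9.1165] v=[-0.8940]
Step 28: x=[9.0708] v=[-0.9143]
Step 29: x=[9.0241] v=[-0.9333]
Step 30: x=[8.9766] v=[-0.9509]
Step 31: x=[8.9282] v=[-0.9672]
Step 32: x=[8.8791] v=[-0.9821]
Step 33: x=[8.8293] v=[-0.9956]
Step 34: x=[8.7789] v=[-1.0077]
Step 35: x=[8.7280] v=[-1.0184]
Step 36: x=[8.6766] v=[-1.0277]
Step 37: x=[8.6248] v=[-1.0355]
Step 38: x=[8.5727] v=[-1.0419]
Step 39: x=[8.5204] v=[-1.0468]
Step 40: x=[8.4679] v=[-1.0502]
Step 41: x=[8.4153] v=[-1.0521]
Step 42: x=[8.3627] v=[-1.0525]
Step 43: x=[8.3101] v=[-1.0514]
Step 44: x=[8.2577] v=[-1.0489]
Step 45: x=[8.2055] v=[-1.0449]
Step 46: x=[8.1535] v=[-1.0394]
Step 47: x=[8.1019] v=[-1.0324]
Step 48: x=[8.0507] v=[-1.0240]
Step 49: x=[8.0000] v=[-1.0141]
Step 50: x=[7.9499] v=[-1.0028]
Step 51: x=[7.9004] v=[-0.9901]
Step 52: x=[7.8516] v=[-0.9760]
Step 53: x=[7.8036] v=[-0.9605]
Step 54: x=[7.7564] v=[-0.9436]
v[0] did not become non-negative within 54 steps; using fallback time=2.7000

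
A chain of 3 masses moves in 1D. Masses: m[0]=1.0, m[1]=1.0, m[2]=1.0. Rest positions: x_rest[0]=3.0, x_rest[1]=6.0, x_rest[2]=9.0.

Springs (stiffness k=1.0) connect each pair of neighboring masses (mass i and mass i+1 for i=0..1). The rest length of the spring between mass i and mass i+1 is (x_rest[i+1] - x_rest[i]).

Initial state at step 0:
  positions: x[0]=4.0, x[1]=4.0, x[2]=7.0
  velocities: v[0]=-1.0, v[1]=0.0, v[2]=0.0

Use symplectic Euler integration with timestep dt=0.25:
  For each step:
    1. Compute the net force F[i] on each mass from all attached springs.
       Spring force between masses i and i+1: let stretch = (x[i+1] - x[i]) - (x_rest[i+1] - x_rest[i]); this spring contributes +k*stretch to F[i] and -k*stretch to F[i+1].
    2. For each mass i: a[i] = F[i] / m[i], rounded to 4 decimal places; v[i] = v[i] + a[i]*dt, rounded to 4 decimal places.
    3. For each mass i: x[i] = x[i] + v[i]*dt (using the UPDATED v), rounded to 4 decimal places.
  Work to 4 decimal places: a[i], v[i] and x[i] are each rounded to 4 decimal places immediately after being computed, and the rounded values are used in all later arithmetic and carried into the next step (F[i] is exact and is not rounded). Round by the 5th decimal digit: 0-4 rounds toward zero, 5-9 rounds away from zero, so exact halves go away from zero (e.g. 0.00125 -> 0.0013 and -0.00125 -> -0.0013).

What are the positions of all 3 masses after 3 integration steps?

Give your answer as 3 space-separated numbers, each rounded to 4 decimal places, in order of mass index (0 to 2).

Step 0: x=[4.0000 4.0000 7.0000] v=[-1.0000 0.0000 0.0000]
Step 1: x=[3.5625 4.1875 7.0000] v=[-1.7500 0.7500 0.0000]
Step 2: x=[2.9766 4.5117 7.0117] v=[-2.3438 1.2969 0.0469]
Step 3: x=[2.2991 4.8962 7.0547] v=[-2.7100 1.5381 0.1719]

Answer: 2.2991 4.8962 7.0547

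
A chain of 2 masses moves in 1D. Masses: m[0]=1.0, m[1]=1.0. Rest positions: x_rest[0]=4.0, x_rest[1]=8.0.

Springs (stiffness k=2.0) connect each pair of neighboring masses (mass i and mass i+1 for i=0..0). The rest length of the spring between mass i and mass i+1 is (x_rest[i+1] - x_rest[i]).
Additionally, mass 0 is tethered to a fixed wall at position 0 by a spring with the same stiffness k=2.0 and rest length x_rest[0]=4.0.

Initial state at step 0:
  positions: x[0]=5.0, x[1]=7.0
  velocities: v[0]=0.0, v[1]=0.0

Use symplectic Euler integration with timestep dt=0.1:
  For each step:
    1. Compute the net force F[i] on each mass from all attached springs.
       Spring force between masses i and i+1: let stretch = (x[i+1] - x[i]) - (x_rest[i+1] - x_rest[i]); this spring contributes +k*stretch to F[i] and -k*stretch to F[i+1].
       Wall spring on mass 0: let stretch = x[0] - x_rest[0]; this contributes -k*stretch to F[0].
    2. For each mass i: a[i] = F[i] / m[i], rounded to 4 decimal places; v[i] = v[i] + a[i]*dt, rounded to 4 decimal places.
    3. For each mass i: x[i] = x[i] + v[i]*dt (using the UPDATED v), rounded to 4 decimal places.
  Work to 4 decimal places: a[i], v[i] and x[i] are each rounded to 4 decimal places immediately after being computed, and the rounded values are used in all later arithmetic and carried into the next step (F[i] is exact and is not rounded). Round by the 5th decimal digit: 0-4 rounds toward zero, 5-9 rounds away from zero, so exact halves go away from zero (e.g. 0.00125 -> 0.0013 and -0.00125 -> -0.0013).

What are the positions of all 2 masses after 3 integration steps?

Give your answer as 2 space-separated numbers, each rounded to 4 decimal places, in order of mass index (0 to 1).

Step 0: x=[5.0000 7.0000] v=[0.0000 0.0000]
Step 1: x=[4.9400 7.0400] v=[-0.6000 0.4000]
Step 2: x=[4.8232 7.1180] v=[-1.1680 0.7800]
Step 3: x=[4.6558 7.2301] v=[-1.6737 1.1210]

Answer: 4.6558 7.2301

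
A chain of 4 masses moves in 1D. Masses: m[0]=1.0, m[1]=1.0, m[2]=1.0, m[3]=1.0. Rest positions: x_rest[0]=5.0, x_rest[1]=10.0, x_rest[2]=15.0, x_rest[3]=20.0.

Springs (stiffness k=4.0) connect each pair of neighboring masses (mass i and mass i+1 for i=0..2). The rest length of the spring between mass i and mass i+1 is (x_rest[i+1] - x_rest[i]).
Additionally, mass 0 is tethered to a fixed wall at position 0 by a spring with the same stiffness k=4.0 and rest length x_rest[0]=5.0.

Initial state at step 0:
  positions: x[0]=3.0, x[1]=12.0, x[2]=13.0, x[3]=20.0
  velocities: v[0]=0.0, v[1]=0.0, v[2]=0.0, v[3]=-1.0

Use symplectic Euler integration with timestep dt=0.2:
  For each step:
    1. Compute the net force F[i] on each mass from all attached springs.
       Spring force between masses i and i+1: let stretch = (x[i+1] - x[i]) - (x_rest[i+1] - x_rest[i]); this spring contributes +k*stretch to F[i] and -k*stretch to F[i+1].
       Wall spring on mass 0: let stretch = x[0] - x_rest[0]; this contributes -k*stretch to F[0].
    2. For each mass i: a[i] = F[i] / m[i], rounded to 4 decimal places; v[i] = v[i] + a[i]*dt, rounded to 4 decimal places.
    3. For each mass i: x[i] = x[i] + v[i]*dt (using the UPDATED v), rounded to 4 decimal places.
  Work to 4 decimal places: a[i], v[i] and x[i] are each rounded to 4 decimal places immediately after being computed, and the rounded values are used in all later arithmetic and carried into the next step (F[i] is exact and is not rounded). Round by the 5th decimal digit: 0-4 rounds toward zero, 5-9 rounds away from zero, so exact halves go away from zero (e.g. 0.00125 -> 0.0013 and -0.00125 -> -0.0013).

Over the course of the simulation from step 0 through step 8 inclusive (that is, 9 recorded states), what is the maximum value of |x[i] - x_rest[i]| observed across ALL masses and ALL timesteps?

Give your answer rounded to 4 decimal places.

Step 0: x=[3.0000 12.0000 13.0000 20.0000] v=[0.0000 0.0000 0.0000 -1.0000]
Step 1: x=[3.9600 10.7200 13.9600 19.4800] v=[4.8000 -6.4000 4.8000 -2.6000]
Step 2: x=[5.3680 8.8768 15.2848 18.8768] v=[7.0400 -9.2160 6.6240 -3.0160]
Step 3: x=[6.4785 7.4975 16.1590 18.4989] v=[5.5526 -6.8966 4.3712 -1.8896]
Step 4: x=[6.7155 7.3410 16.0218 18.5466] v=[1.1850 -0.7826 -0.6861 0.2385]
Step 5: x=[5.9781 8.4733 14.8996 18.9903] v=[-3.6870 5.6616 -5.6109 2.2187]
Step 6: x=[4.6834 10.2346 13.4037 19.5795] v=[-6.4733 8.8065 -7.4794 2.9461]
Step 7: x=[3.5276 11.6148 12.3889 19.9806] v=[-5.7791 6.9008 -5.0740 2.0055]
Step 8: x=[3.1013 11.8249 12.4649 19.9670] v=[-2.1314 1.0503 0.3801 -0.0679]
Max displacement = 2.6590

Answer: 2.6590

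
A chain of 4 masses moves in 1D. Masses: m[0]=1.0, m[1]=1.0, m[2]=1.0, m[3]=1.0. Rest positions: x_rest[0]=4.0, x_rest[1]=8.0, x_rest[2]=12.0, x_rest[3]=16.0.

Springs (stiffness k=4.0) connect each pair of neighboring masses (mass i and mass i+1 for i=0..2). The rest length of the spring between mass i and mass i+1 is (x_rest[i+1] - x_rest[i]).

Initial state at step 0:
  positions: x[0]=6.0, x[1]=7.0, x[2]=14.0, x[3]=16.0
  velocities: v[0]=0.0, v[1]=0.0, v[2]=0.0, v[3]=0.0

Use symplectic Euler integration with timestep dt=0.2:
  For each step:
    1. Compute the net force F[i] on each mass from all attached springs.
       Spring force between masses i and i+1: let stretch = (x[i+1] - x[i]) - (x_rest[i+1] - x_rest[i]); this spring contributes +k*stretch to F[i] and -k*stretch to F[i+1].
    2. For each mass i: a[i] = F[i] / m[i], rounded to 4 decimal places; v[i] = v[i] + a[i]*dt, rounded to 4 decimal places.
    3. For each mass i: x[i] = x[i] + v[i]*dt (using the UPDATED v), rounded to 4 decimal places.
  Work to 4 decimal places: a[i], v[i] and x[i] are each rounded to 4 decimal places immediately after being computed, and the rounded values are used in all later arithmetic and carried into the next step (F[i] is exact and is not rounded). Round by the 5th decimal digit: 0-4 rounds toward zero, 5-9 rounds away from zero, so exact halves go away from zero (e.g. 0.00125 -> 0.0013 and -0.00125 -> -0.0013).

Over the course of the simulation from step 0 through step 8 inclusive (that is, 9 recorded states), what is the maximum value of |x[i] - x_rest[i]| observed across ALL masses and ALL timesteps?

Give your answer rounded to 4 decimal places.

Step 0: x=[6.0000 7.0000 14.0000 16.0000] v=[0.0000 0.0000 0.0000 0.0000]
Step 1: x=[5.5200 7.9600 13.2000 16.3200] v=[-2.4000 4.8000 -4.0000 1.6000]
Step 2: x=[4.7904 9.3680 12.0608 16.7808] v=[-3.6480 7.0400 -5.6960 2.3040]
Step 3: x=[4.1532 10.4744 11.2460 17.1264] v=[-3.1859 5.5322 -4.0742 1.7280]
Step 4: x=[3.8874 10.6929 11.2486 17.1711] v=[-1.3289 1.0925 0.0128 0.2237]
Step 5: x=[4.0705 9.9114 12.1098 16.9082] v=[0.9155 -3.9073 4.3062 -1.3143]
Step 6: x=[4.5481 8.5471 13.3870 16.5176] v=[2.3882 -6.8213 6.3862 -1.9530]
Step 7: x=[5.0256 7.3174 14.3908 16.2661] v=[2.3874 -6.1486 5.0188 -1.2575]
Step 8: x=[5.2298 6.8527 14.5629 16.3546] v=[1.0208 -2.3233 0.8603 0.4423]
Max displacement = 2.6929

Answer: 2.6929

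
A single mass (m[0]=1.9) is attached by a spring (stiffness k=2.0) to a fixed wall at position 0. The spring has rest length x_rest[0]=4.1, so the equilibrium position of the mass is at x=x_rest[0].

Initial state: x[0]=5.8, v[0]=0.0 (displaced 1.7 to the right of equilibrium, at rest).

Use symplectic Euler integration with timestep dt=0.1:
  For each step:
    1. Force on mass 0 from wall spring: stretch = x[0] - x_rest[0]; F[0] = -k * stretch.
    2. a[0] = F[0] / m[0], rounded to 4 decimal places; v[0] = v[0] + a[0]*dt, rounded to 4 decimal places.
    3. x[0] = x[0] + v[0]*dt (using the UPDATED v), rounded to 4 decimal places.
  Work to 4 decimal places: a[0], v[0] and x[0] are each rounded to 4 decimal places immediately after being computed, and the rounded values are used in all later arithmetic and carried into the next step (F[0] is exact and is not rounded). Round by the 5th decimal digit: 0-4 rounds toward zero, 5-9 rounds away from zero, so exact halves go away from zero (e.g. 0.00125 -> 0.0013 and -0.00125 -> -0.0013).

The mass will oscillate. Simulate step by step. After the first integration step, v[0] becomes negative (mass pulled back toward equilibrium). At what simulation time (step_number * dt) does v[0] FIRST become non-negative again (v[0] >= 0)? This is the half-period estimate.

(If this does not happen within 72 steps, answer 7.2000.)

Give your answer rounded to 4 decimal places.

Answer: 3.1000

Derivation:
Step 0: x=[5.8000] v=[0.0000]
Step 1: x=[5.7821] v=[-0.1790]
Step 2: x=[5.7465] v=[-0.3561]
Step 3: x=[5.6936] v=[-0.5294]
Step 4: x=[5.6239] v=[-0.6972]
Step 5: x=[5.5381] v=[-0.8576]
Step 6: x=[5.4372] v=[-1.0090]
Step 7: x=[5.3222] v=[-1.1498]
Step 8: x=[5.1944] v=[-1.2785]
Step 9: x=[5.0550] v=[-1.3937]
Step 10: x=[4.9056] v=[-1.4942]
Step 11: x=[4.7477] v=[-1.5790]
Step 12: x=[4.5830] v=[-1.6472]
Step 13: x=[4.4132] v=[-1.6980]
Step 14: x=[4.2401] v=[-1.7310]
Step 15: x=[4.0655] v=[-1.7458]
Step 16: x=[3.8913] v=[-1.7422]
Step 17: x=[3.7193] v=[-1.7202]
Step 18: x=[3.5513] v=[-1.6801]
Step 19: x=[3.3891] v=[-1.6223]
Step 20: x=[3.2344] v=[-1.5475]
Step 21: x=[3.0888] v=[-1.4564]
Step 22: x=[2.9538] v=[-1.3500]
Step 23: x=[2.8309] v=[-1.2294]
Step 24: x=[2.7213] v=[-1.0958]
Step 25: x=[2.6262] v=[-0.9507]
Step 26: x=[2.5466] v=[-0.7956]
Step 27: x=[2.4834] v=[-0.6321]
Step 28: x=[2.4372] v=[-0.4619]
Step 29: x=[2.4085] v=[-0.2869]
Step 30: x=[2.3976] v=[-0.1089]
Step 31: x=[2.4046] v=[0.0703]
First v>=0 after going negative at step 31, time=3.1000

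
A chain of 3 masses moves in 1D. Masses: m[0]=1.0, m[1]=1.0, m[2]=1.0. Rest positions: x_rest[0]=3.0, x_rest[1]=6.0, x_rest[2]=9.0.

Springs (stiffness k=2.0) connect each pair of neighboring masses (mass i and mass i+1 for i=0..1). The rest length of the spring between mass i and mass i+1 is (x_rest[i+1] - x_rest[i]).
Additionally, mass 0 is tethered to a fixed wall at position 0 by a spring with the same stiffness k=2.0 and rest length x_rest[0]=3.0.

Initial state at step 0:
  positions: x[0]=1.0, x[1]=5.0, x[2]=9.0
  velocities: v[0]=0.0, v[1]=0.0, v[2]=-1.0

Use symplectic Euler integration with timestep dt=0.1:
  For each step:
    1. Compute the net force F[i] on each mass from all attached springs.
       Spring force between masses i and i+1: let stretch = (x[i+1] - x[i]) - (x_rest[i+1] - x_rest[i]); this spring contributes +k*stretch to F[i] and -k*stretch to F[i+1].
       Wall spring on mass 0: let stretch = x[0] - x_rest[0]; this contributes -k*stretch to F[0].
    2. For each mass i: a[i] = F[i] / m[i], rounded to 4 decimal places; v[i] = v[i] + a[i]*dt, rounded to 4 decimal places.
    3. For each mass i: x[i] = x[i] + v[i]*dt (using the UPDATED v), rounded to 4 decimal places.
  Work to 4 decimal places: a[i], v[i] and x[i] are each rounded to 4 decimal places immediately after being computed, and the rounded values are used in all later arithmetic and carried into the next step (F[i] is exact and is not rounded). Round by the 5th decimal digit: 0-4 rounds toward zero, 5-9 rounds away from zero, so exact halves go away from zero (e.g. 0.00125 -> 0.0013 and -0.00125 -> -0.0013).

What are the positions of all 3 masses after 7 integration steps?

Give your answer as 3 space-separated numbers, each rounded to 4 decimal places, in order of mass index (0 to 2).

Answer: 2.3956 4.9890 7.8943

Derivation:
Step 0: x=[1.0000 5.0000 9.0000] v=[0.0000 0.0000 -1.0000]
Step 1: x=[1.0600 5.0000 8.8800] v=[0.6000 0.0000 -1.2000]
Step 2: x=[1.1776 4.9988 8.7424] v=[1.1760 -0.0120 -1.3760]
Step 3: x=[1.3481 4.9961 8.5899] v=[1.7047 -0.0275 -1.5247]
Step 4: x=[1.5646 4.9923 8.4256] v=[2.1647 -0.0383 -1.6435]
Step 5: x=[1.8183 4.9886 8.2526] v=[2.5373 -0.0372 -1.7302]
Step 6: x=[2.0991 4.9868 8.0743] v=[2.8077 -0.0185 -1.7830]
Step 7: x=[2.3956 4.9890 7.8943] v=[2.9654 0.0215 -1.8005]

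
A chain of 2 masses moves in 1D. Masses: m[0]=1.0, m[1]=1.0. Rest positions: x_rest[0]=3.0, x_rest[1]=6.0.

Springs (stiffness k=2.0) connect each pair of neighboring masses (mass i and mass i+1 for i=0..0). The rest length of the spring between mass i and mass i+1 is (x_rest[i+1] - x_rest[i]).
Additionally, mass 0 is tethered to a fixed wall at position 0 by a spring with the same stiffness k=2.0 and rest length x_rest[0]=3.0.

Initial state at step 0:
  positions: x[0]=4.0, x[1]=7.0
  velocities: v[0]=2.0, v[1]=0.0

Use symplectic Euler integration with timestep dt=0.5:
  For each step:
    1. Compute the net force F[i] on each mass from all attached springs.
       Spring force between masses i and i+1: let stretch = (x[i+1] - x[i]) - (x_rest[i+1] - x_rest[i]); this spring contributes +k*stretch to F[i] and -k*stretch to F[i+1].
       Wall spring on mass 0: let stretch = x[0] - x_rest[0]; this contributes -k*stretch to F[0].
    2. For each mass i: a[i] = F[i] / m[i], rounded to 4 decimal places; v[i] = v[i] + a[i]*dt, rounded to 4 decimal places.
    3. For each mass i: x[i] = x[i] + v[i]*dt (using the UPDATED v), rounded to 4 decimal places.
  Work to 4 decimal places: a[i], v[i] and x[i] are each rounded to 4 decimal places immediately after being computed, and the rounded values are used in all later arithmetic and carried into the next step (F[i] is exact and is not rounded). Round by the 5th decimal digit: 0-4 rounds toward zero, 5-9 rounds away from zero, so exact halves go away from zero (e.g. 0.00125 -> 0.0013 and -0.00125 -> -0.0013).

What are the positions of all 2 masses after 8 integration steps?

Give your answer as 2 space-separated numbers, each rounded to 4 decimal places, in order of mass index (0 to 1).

Answer: 1.7032 4.8946

Derivation:
Step 0: x=[4.0000 7.0000] v=[2.0000 0.0000]
Step 1: x=[4.5000 7.0000] v=[1.0000 0.0000]
Step 2: x=[4.0000 7.2500] v=[-1.0000 0.5000]
Step 3: x=[3.1250 7.3750] v=[-1.7500 0.2500]
Step 4: x=[2.8125 6.8750] v=[-0.6250 -1.0000]
Step 5: x=[3.1250 5.8438] v=[0.6250 -2.0625]
Step 6: x=[3.2344 4.9532] v=[0.2188 -1.7813]
Step 7: x=[2.5860 4.7032] v=[-1.2968 -0.5001]
Step 8: x=[1.7032 4.8946] v=[-1.7656 0.3827]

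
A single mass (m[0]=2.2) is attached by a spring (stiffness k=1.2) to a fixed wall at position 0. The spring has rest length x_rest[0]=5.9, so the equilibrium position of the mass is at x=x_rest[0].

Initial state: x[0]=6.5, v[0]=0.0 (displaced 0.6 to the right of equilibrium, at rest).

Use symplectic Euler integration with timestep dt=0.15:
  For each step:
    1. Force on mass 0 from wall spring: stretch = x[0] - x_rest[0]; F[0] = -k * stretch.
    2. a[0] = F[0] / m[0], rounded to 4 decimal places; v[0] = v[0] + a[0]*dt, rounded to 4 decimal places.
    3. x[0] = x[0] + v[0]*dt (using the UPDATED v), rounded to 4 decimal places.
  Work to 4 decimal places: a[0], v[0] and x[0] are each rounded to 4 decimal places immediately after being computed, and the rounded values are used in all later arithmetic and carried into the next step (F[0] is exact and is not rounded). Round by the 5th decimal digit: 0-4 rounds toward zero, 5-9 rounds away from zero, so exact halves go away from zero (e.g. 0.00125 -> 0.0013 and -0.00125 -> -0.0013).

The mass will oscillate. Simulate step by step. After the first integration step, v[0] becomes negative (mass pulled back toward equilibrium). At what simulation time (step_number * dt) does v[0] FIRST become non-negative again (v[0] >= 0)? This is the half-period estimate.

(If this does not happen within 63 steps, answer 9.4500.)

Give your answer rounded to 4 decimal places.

Answer: 4.3500

Derivation:
Step 0: x=[6.5000] v=[0.0000]
Step 1: x=[6.4926] v=[-0.0491]
Step 2: x=[6.4780] v=[-0.0976]
Step 3: x=[6.4563] v=[-0.1449]
Step 4: x=[6.4277] v=[-0.1904]
Step 5: x=[6.3927] v=[-0.2336]
Step 6: x=[6.3516] v=[-0.2739]
Step 7: x=[6.3050] v=[-0.3108]
Step 8: x=[6.2534] v=[-0.3439]
Step 9: x=[6.1975] v=[-0.3728]
Step 10: x=[6.1379] v=[-0.3971]
Step 11: x=[6.0754] v=[-0.4166]
Step 12: x=[6.0108] v=[-0.4310]
Step 13: x=[5.9448] v=[-0.4401]
Step 14: x=[5.8782] v=[-0.4438]
Step 15: x=[5.8119] v=[-0.4420]
Step 16: x=[5.7467] v=[-0.4348]
Step 17: x=[5.6834] v=[-0.4223]
Step 18: x=[5.6227] v=[-0.4046]
Step 19: x=[5.5654] v=[-0.3819]
Step 20: x=[5.5122] v=[-0.3545]
Step 21: x=[5.4638] v=[-0.3228]
Step 22: x=[5.4207] v=[-0.2871]
Step 23: x=[5.3835] v=[-0.2479]
Step 24: x=[5.3527] v=[-0.2056]
Step 25: x=[5.3286] v=[-0.1608]
Step 26: x=[5.3115] v=[-0.1140]
Step 27: x=[5.3016] v=[-0.0659]
Step 28: x=[5.2991] v=[-0.0169]
Step 29: x=[5.3039] v=[0.0323]
First v>=0 after going negative at step 29, time=4.3500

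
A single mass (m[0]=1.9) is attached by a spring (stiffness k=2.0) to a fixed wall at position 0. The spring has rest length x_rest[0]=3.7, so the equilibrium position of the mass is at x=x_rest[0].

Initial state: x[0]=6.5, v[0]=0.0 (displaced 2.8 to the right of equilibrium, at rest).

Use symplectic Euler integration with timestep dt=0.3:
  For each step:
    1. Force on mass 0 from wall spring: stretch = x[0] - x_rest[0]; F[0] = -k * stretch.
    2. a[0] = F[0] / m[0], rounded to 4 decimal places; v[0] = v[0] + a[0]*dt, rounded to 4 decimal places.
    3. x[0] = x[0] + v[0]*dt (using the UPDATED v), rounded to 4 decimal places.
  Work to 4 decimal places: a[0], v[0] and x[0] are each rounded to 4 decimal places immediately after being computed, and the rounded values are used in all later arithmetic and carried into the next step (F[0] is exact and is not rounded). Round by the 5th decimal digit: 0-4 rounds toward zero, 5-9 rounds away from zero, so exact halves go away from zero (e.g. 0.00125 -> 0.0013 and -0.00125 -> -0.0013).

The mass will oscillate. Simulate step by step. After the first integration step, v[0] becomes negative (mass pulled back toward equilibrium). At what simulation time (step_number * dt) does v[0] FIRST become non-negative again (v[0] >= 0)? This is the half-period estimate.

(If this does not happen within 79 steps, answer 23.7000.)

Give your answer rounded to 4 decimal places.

Step 0: x=[6.5000] v=[0.0000]
Step 1: x=[6.2347] v=[-0.8842]
Step 2: x=[5.7293] v=[-1.6846]
Step 3: x=[5.0317] v=[-2.3254]
Step 4: x=[4.2079] v=[-2.7459]
Step 5: x=[3.3360] v=[-2.9063]
Step 6: x=[2.4986] v=[-2.7913]
Step 7: x=[1.7750] v=[-2.4119]
Step 8: x=[1.2338] v=[-1.8040]
Step 9: x=[0.9262] v=[-1.0252]
Step 10: x=[0.8814] v=[-0.1493]
Step 11: x=[1.1036] v=[0.7408]
First v>=0 after going negative at step 11, time=3.3000

Answer: 3.3000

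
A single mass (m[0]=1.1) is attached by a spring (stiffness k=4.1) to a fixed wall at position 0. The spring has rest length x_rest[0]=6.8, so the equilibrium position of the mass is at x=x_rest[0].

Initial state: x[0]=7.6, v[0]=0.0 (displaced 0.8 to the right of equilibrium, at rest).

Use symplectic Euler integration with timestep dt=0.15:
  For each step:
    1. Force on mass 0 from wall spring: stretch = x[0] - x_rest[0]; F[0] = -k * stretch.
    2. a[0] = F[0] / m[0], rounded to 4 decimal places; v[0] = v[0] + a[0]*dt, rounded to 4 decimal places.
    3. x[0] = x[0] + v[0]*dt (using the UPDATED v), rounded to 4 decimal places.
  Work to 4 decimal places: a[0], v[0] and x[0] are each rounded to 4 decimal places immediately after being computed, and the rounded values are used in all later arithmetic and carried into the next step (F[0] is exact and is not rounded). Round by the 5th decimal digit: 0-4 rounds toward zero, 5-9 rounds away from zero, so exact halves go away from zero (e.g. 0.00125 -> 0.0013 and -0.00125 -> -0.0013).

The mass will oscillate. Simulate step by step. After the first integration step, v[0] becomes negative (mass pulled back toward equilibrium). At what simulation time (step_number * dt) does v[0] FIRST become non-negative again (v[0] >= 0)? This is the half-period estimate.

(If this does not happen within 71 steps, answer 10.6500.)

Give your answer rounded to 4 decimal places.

Answer: 1.6500

Derivation:
Step 0: x=[7.6000] v=[0.0000]
Step 1: x=[7.5329] v=[-0.4473]
Step 2: x=[7.4043] v=[-0.8571]
Step 3: x=[7.2251] v=[-1.1950]
Step 4: x=[7.0102] v=[-1.4327]
Step 5: x=[6.7777] v=[-1.5502]
Step 6: x=[6.5470] v=[-1.5377]
Step 7: x=[6.3376] v=[-1.3963]
Step 8: x=[6.1669] v=[-1.1378]
Step 9: x=[6.0493] v=[-0.7838]
Step 10: x=[5.9947] v=[-0.3641]
Step 11: x=[6.0076] v=[0.0861]
First v>=0 after going negative at step 11, time=1.6500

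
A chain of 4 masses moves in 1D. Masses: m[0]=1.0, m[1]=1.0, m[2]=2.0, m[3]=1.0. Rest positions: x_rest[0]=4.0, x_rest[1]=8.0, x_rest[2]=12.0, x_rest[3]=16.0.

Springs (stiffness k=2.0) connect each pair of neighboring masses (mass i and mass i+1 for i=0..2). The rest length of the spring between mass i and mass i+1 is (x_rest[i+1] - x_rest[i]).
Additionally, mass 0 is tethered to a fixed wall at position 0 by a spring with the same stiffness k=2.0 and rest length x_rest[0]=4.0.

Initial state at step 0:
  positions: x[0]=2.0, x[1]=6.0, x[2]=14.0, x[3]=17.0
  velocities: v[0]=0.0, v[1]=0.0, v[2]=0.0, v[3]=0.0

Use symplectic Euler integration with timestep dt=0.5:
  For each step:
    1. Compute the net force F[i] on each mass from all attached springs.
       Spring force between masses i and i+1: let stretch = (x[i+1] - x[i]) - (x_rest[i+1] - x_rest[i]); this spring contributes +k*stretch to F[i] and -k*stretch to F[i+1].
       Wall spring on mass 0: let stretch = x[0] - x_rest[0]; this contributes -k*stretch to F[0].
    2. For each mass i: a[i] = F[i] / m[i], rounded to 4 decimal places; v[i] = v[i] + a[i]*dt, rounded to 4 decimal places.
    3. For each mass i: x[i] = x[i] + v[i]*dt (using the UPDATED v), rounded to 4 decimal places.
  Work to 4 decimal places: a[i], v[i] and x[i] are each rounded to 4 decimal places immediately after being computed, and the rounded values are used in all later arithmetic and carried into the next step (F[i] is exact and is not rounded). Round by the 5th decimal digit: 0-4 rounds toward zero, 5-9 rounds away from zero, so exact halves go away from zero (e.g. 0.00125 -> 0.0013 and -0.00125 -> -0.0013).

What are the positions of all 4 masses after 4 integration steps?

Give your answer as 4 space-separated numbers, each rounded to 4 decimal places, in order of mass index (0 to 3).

Step 0: x=[2.0000 6.0000 14.0000 17.0000] v=[0.0000 0.0000 0.0000 0.0000]
Step 1: x=[3.0000 8.0000 12.7500 17.5000] v=[2.0000 4.0000 -2.5000 1.0000]
Step 2: x=[5.0000 9.8750 11.5000 17.6250] v=[4.0000 3.7500 -2.5000 0.2500]
Step 3: x=[6.9375 10.1250 11.3750 16.6875] v=[3.8750 0.5000 -0.2500 -1.8750]
Step 4: x=[7.0000 9.4063 12.2657 15.0938] v=[0.1250 -1.4375 1.7813 -3.1875]

Answer: 7.0000 9.4063 12.2657 15.0938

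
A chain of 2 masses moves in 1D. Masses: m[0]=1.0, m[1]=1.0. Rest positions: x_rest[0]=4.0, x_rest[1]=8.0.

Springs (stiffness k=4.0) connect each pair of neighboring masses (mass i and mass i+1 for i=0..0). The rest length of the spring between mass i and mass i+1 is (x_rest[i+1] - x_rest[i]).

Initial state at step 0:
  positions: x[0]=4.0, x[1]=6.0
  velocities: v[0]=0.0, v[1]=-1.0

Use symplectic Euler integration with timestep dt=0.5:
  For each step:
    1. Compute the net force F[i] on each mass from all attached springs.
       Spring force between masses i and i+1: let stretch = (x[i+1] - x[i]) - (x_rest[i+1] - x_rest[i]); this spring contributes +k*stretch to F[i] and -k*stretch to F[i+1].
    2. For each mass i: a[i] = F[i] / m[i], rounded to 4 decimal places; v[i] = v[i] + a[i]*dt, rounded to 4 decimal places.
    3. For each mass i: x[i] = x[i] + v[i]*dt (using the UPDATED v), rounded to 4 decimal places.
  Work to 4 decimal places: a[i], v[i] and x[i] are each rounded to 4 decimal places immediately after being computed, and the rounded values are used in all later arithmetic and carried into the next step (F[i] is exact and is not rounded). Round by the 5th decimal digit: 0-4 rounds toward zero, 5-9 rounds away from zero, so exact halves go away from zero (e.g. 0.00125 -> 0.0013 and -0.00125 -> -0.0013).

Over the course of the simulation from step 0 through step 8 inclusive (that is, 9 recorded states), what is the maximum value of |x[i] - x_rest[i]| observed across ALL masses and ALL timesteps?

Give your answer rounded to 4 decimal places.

Answer: 4.0000

Derivation:
Step 0: x=[4.0000 6.0000] v=[0.0000 -1.0000]
Step 1: x=[2.0000 7.5000] v=[-4.0000 3.0000]
Step 2: x=[1.5000 7.5000] v=[-1.0000 0.0000]
Step 3: x=[3.0000 5.5000] v=[3.0000 -4.0000]
Step 4: x=[3.0000 5.0000] v=[0.0000 -1.0000]
Step 5: x=[1.0000 6.5000] v=[-4.0000 3.0000]
Step 6: x=[0.5000 6.5000] v=[-1.0000 0.0000]
Step 7: x=[2.0000 4.5000] v=[3.0000 -4.0000]
Step 8: x=[2.0000 4.0000] v=[0.0000 -1.0000]
Max displacement = 4.0000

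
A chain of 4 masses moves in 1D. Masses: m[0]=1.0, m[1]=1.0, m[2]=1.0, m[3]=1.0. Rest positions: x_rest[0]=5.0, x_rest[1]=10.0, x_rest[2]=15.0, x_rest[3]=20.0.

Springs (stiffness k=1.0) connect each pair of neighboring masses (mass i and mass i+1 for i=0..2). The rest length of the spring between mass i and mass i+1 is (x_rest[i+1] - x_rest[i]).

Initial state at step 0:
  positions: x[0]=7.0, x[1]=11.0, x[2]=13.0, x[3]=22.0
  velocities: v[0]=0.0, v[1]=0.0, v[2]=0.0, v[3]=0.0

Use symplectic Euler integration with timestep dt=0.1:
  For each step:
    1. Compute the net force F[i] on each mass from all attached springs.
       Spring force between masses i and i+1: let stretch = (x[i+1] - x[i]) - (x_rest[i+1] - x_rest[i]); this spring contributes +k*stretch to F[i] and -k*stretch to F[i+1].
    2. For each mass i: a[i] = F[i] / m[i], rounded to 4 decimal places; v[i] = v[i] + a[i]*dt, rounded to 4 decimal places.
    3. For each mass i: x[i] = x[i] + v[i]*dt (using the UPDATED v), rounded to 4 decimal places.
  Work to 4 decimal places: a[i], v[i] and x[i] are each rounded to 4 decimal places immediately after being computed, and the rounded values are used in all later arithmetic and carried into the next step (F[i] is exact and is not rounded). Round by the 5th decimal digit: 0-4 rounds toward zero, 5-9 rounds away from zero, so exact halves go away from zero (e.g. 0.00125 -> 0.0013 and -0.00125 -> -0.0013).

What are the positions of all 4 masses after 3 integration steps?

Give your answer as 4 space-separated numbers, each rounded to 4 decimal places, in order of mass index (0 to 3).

Answer: 6.9395 10.8850 13.4101 21.7655

Derivation:
Step 0: x=[7.0000 11.0000 13.0000 22.0000] v=[0.0000 0.0000 0.0000 0.0000]
Step 1: x=[6.9900 10.9800 13.0700 21.9600] v=[-0.1000 -0.2000 0.7000 -0.4000]
Step 2: x=[6.9699 10.9410 13.2080 21.8811] v=[-0.2010 -0.3900 1.3800 -0.7890]
Step 3: x=[6.9395 10.8850 13.4101 21.7655] v=[-0.3039 -0.5604 2.0206 -1.1563]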